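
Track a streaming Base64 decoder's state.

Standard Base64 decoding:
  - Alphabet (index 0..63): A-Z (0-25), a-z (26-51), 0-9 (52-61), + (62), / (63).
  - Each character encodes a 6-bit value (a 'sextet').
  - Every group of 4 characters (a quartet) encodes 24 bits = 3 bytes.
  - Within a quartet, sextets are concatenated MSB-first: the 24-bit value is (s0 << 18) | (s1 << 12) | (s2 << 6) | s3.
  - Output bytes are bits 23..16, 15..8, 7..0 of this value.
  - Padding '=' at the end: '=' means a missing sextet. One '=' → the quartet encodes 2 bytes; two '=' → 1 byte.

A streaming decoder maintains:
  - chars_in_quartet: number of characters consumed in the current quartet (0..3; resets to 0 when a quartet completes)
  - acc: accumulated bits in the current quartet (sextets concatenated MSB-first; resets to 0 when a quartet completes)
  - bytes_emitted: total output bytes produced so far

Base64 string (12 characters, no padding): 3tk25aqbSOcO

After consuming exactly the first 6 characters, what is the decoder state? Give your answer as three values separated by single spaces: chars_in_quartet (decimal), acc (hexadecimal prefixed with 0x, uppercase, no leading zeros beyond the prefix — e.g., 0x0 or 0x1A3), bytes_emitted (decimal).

Answer: 2 0xE5A 3

Derivation:
After char 0 ('3'=55): chars_in_quartet=1 acc=0x37 bytes_emitted=0
After char 1 ('t'=45): chars_in_quartet=2 acc=0xDED bytes_emitted=0
After char 2 ('k'=36): chars_in_quartet=3 acc=0x37B64 bytes_emitted=0
After char 3 ('2'=54): chars_in_quartet=4 acc=0xDED936 -> emit DE D9 36, reset; bytes_emitted=3
After char 4 ('5'=57): chars_in_quartet=1 acc=0x39 bytes_emitted=3
After char 5 ('a'=26): chars_in_quartet=2 acc=0xE5A bytes_emitted=3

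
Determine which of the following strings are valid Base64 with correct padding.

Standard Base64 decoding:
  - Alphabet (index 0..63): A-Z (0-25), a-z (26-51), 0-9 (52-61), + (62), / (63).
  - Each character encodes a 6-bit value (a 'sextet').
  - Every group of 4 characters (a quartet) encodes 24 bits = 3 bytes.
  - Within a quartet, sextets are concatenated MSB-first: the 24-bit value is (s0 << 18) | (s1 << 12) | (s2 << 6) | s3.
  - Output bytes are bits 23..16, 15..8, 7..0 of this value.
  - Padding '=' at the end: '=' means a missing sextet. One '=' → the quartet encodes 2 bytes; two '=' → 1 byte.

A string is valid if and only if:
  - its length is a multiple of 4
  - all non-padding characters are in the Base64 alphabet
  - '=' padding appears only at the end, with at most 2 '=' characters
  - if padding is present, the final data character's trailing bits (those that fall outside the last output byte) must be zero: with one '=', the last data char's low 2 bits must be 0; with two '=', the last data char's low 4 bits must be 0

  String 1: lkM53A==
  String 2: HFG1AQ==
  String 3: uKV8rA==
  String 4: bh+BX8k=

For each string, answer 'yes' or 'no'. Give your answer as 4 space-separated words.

String 1: 'lkM53A==' → valid
String 2: 'HFG1AQ==' → valid
String 3: 'uKV8rA==' → valid
String 4: 'bh+BX8k=' → valid

Answer: yes yes yes yes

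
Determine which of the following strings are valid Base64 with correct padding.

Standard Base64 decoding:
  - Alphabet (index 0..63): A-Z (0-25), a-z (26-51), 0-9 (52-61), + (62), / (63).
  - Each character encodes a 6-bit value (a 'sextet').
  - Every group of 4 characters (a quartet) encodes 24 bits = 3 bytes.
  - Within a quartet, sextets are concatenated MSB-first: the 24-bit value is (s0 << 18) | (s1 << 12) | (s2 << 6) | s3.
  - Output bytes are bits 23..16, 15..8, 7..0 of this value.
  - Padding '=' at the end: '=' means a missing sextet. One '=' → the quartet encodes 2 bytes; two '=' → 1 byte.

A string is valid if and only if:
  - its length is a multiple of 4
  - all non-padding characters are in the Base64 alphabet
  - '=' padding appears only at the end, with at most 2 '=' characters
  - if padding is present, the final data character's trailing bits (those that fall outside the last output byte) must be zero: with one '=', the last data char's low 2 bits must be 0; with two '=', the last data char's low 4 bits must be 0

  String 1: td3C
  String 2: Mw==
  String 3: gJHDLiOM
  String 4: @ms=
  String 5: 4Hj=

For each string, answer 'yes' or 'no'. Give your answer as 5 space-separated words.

String 1: 'td3C' → valid
String 2: 'Mw==' → valid
String 3: 'gJHDLiOM' → valid
String 4: '@ms=' → invalid (bad char(s): ['@'])
String 5: '4Hj=' → invalid (bad trailing bits)

Answer: yes yes yes no no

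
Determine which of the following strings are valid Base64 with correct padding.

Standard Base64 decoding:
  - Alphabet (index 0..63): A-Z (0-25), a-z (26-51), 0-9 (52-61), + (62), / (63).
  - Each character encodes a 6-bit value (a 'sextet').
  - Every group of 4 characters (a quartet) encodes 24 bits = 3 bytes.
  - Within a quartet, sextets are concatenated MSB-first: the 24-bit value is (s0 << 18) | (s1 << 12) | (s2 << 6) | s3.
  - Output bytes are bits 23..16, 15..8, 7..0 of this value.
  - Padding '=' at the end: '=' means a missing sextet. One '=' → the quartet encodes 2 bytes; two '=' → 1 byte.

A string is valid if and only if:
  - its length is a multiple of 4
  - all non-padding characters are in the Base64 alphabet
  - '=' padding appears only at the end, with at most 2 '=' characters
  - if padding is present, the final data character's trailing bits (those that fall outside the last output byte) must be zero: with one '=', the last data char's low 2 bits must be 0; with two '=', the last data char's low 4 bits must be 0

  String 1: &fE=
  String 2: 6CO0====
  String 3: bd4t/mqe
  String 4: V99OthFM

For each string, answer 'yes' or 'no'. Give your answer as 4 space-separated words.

String 1: '&fE=' → invalid (bad char(s): ['&'])
String 2: '6CO0====' → invalid (4 pad chars (max 2))
String 3: 'bd4t/mqe' → valid
String 4: 'V99OthFM' → valid

Answer: no no yes yes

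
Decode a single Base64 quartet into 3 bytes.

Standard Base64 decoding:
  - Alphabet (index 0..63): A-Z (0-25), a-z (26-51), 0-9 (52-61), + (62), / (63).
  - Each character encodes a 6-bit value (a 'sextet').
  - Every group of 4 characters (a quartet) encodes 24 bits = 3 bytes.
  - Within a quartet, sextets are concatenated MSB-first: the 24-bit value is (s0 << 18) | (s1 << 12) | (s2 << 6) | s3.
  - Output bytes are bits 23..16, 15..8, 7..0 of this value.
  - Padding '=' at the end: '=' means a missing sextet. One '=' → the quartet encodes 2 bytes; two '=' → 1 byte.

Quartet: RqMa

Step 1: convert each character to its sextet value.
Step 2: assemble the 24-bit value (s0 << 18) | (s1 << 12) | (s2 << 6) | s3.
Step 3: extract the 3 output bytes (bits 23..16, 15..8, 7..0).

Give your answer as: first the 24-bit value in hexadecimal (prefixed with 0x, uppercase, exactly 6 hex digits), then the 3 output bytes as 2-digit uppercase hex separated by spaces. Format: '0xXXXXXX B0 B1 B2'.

Sextets: R=17, q=42, M=12, a=26
24-bit: (17<<18) | (42<<12) | (12<<6) | 26
      = 0x440000 | 0x02A000 | 0x000300 | 0x00001A
      = 0x46A31A
Bytes: (v>>16)&0xFF=46, (v>>8)&0xFF=A3, v&0xFF=1A

Answer: 0x46A31A 46 A3 1A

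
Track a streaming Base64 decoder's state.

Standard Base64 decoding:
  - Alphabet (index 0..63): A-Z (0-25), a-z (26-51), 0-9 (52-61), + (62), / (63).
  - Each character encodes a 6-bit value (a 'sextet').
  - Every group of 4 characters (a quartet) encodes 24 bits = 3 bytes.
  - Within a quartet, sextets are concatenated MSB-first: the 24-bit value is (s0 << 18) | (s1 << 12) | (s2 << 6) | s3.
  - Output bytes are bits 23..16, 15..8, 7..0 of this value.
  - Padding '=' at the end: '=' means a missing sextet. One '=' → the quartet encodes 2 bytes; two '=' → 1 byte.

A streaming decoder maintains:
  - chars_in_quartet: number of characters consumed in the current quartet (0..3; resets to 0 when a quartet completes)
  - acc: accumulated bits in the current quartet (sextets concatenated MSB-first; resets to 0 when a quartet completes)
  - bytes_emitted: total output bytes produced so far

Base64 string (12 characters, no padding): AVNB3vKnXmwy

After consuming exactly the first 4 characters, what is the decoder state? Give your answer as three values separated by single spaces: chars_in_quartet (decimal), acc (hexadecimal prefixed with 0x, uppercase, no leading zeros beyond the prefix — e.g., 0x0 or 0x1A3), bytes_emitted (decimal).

After char 0 ('A'=0): chars_in_quartet=1 acc=0x0 bytes_emitted=0
After char 1 ('V'=21): chars_in_quartet=2 acc=0x15 bytes_emitted=0
After char 2 ('N'=13): chars_in_quartet=3 acc=0x54D bytes_emitted=0
After char 3 ('B'=1): chars_in_quartet=4 acc=0x15341 -> emit 01 53 41, reset; bytes_emitted=3

Answer: 0 0x0 3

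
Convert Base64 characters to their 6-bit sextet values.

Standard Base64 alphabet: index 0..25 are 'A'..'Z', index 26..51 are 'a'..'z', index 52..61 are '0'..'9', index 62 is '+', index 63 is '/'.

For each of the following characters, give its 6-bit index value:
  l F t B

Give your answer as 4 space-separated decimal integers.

Answer: 37 5 45 1

Derivation:
'l': a..z range, 26 + ord('l') − ord('a') = 37
'F': A..Z range, ord('F') − ord('A') = 5
't': a..z range, 26 + ord('t') − ord('a') = 45
'B': A..Z range, ord('B') − ord('A') = 1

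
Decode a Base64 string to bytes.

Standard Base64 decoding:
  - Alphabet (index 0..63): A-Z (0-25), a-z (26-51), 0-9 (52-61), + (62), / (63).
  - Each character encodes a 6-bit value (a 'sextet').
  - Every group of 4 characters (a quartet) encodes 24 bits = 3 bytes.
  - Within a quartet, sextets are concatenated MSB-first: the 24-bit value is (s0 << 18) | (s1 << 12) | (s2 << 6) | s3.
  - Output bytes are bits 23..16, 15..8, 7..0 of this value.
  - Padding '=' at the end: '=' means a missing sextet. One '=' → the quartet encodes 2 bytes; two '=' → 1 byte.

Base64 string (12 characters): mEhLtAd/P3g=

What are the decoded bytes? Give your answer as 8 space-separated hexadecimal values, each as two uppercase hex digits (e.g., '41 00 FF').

After char 0 ('m'=38): chars_in_quartet=1 acc=0x26 bytes_emitted=0
After char 1 ('E'=4): chars_in_quartet=2 acc=0x984 bytes_emitted=0
After char 2 ('h'=33): chars_in_quartet=3 acc=0x26121 bytes_emitted=0
After char 3 ('L'=11): chars_in_quartet=4 acc=0x98484B -> emit 98 48 4B, reset; bytes_emitted=3
After char 4 ('t'=45): chars_in_quartet=1 acc=0x2D bytes_emitted=3
After char 5 ('A'=0): chars_in_quartet=2 acc=0xB40 bytes_emitted=3
After char 6 ('d'=29): chars_in_quartet=3 acc=0x2D01D bytes_emitted=3
After char 7 ('/'=63): chars_in_quartet=4 acc=0xB4077F -> emit B4 07 7F, reset; bytes_emitted=6
After char 8 ('P'=15): chars_in_quartet=1 acc=0xF bytes_emitted=6
After char 9 ('3'=55): chars_in_quartet=2 acc=0x3F7 bytes_emitted=6
After char 10 ('g'=32): chars_in_quartet=3 acc=0xFDE0 bytes_emitted=6
Padding '=': partial quartet acc=0xFDE0 -> emit 3F 78; bytes_emitted=8

Answer: 98 48 4B B4 07 7F 3F 78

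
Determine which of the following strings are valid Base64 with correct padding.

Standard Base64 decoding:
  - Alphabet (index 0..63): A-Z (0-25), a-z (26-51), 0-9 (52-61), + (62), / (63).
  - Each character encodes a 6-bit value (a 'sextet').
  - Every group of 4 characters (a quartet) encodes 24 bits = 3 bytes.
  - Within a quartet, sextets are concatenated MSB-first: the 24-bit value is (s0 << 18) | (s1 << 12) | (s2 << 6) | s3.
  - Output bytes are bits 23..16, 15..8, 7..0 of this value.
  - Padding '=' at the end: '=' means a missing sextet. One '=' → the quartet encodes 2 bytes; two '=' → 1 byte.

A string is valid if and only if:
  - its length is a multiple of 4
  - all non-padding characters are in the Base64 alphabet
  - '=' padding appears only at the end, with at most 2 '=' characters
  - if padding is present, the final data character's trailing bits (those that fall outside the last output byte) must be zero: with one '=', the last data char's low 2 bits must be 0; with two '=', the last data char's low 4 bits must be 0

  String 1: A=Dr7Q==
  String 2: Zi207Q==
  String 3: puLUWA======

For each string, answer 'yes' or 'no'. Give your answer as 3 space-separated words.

String 1: 'A=Dr7Q==' → invalid (bad char(s): ['=']; '=' in middle)
String 2: 'Zi207Q==' → valid
String 3: 'puLUWA======' → invalid (6 pad chars (max 2))

Answer: no yes no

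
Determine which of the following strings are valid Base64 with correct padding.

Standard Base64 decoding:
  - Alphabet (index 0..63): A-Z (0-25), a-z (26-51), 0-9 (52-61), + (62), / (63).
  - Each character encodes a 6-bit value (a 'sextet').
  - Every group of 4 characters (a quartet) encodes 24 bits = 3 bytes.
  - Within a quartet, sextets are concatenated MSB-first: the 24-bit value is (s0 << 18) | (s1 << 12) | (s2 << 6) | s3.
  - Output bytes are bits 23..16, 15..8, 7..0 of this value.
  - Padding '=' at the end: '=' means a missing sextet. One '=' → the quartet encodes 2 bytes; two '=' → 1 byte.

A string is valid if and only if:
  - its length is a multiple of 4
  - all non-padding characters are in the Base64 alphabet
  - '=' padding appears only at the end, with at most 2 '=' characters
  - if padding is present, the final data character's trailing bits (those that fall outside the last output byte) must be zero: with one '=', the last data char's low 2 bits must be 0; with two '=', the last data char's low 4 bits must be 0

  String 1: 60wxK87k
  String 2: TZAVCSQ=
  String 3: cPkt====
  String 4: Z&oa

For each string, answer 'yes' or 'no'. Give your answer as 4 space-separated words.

String 1: '60wxK87k' → valid
String 2: 'TZAVCSQ=' → valid
String 3: 'cPkt====' → invalid (4 pad chars (max 2))
String 4: 'Z&oa' → invalid (bad char(s): ['&'])

Answer: yes yes no no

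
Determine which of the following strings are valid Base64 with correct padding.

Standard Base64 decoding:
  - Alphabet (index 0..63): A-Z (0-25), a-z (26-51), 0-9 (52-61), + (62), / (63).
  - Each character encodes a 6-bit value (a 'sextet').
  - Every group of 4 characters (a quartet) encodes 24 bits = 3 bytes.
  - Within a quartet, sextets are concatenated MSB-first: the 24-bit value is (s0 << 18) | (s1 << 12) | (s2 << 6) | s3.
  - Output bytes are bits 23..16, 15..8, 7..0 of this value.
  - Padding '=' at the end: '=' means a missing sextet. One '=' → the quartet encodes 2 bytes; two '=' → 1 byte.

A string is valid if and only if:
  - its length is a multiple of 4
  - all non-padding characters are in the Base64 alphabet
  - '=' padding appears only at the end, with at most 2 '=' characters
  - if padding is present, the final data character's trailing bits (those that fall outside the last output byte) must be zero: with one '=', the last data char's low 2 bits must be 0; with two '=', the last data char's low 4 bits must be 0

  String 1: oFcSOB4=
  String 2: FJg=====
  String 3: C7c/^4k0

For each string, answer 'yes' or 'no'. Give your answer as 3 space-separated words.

String 1: 'oFcSOB4=' → valid
String 2: 'FJg=====' → invalid (5 pad chars (max 2))
String 3: 'C7c/^4k0' → invalid (bad char(s): ['^'])

Answer: yes no no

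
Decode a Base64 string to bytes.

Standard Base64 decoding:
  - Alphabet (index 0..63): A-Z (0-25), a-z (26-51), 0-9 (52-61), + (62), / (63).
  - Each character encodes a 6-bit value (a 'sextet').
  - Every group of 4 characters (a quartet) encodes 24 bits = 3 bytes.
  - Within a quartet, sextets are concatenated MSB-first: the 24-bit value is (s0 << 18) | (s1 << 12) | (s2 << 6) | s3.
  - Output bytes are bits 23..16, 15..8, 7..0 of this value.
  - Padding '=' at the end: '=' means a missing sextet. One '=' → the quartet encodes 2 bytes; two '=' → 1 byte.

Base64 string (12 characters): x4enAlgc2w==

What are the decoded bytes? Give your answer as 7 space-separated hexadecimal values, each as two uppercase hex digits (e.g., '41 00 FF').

After char 0 ('x'=49): chars_in_quartet=1 acc=0x31 bytes_emitted=0
After char 1 ('4'=56): chars_in_quartet=2 acc=0xC78 bytes_emitted=0
After char 2 ('e'=30): chars_in_quartet=3 acc=0x31E1E bytes_emitted=0
After char 3 ('n'=39): chars_in_quartet=4 acc=0xC787A7 -> emit C7 87 A7, reset; bytes_emitted=3
After char 4 ('A'=0): chars_in_quartet=1 acc=0x0 bytes_emitted=3
After char 5 ('l'=37): chars_in_quartet=2 acc=0x25 bytes_emitted=3
After char 6 ('g'=32): chars_in_quartet=3 acc=0x960 bytes_emitted=3
After char 7 ('c'=28): chars_in_quartet=4 acc=0x2581C -> emit 02 58 1C, reset; bytes_emitted=6
After char 8 ('2'=54): chars_in_quartet=1 acc=0x36 bytes_emitted=6
After char 9 ('w'=48): chars_in_quartet=2 acc=0xDB0 bytes_emitted=6
Padding '==': partial quartet acc=0xDB0 -> emit DB; bytes_emitted=7

Answer: C7 87 A7 02 58 1C DB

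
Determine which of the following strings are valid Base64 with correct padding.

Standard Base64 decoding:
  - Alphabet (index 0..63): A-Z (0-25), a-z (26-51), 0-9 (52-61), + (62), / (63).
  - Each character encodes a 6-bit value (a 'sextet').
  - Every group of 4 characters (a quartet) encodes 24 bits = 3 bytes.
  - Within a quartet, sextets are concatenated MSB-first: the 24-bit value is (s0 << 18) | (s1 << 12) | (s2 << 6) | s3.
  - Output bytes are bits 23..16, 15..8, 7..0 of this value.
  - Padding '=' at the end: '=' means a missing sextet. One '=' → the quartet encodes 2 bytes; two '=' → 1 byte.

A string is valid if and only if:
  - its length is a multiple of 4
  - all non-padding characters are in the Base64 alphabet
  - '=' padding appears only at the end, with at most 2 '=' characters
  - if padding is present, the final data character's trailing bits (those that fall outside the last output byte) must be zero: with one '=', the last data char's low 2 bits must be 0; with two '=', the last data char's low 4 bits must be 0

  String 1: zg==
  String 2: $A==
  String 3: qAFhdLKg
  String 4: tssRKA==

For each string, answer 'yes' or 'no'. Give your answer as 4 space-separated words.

Answer: yes no yes yes

Derivation:
String 1: 'zg==' → valid
String 2: '$A==' → invalid (bad char(s): ['$'])
String 3: 'qAFhdLKg' → valid
String 4: 'tssRKA==' → valid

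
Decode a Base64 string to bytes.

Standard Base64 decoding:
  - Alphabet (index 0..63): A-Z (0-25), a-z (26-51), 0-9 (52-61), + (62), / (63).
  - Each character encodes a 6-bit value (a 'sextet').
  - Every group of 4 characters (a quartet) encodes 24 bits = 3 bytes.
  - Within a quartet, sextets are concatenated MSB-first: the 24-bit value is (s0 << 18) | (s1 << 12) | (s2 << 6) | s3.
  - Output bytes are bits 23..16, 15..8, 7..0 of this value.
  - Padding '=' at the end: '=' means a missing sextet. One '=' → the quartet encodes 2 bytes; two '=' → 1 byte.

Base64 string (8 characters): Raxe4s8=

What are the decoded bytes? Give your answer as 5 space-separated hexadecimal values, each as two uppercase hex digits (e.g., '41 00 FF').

Answer: 45 AC 5E E2 CF

Derivation:
After char 0 ('R'=17): chars_in_quartet=1 acc=0x11 bytes_emitted=0
After char 1 ('a'=26): chars_in_quartet=2 acc=0x45A bytes_emitted=0
After char 2 ('x'=49): chars_in_quartet=3 acc=0x116B1 bytes_emitted=0
After char 3 ('e'=30): chars_in_quartet=4 acc=0x45AC5E -> emit 45 AC 5E, reset; bytes_emitted=3
After char 4 ('4'=56): chars_in_quartet=1 acc=0x38 bytes_emitted=3
After char 5 ('s'=44): chars_in_quartet=2 acc=0xE2C bytes_emitted=3
After char 6 ('8'=60): chars_in_quartet=3 acc=0x38B3C bytes_emitted=3
Padding '=': partial quartet acc=0x38B3C -> emit E2 CF; bytes_emitted=5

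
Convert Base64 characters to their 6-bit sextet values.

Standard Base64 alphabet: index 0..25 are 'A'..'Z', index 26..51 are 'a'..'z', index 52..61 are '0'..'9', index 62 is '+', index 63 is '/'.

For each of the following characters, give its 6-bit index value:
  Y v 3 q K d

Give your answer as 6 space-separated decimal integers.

'Y': A..Z range, ord('Y') − ord('A') = 24
'v': a..z range, 26 + ord('v') − ord('a') = 47
'3': 0..9 range, 52 + ord('3') − ord('0') = 55
'q': a..z range, 26 + ord('q') − ord('a') = 42
'K': A..Z range, ord('K') − ord('A') = 10
'd': a..z range, 26 + ord('d') − ord('a') = 29

Answer: 24 47 55 42 10 29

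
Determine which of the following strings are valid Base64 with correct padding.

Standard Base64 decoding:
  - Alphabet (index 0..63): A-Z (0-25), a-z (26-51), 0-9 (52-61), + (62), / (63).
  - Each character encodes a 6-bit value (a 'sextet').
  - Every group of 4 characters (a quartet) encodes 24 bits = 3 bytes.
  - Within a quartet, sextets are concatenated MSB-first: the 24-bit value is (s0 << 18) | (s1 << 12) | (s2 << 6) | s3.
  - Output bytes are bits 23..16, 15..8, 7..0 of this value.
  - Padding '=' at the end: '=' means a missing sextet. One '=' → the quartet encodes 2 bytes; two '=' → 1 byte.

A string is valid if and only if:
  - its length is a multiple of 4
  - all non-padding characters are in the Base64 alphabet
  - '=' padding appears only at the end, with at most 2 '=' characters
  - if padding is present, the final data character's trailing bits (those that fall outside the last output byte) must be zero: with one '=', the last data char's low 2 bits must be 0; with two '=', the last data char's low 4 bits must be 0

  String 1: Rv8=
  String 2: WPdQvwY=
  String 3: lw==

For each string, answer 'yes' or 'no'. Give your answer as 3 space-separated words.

String 1: 'Rv8=' → valid
String 2: 'WPdQvwY=' → valid
String 3: 'lw==' → valid

Answer: yes yes yes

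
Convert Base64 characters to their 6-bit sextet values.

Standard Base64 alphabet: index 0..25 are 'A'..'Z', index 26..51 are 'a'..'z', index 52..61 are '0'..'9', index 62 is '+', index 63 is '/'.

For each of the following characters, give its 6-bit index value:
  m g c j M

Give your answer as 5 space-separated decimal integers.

Answer: 38 32 28 35 12

Derivation:
'm': a..z range, 26 + ord('m') − ord('a') = 38
'g': a..z range, 26 + ord('g') − ord('a') = 32
'c': a..z range, 26 + ord('c') − ord('a') = 28
'j': a..z range, 26 + ord('j') − ord('a') = 35
'M': A..Z range, ord('M') − ord('A') = 12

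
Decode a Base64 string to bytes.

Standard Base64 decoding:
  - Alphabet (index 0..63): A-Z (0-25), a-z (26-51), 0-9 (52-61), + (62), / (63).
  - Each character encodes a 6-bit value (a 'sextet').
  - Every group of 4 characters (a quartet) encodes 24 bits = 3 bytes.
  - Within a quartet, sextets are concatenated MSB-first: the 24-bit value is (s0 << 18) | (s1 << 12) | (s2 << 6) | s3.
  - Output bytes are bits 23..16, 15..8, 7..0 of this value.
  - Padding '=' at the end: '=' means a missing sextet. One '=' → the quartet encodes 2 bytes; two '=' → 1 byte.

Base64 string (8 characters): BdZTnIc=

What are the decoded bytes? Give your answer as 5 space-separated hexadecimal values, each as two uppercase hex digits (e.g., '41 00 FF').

Answer: 05 D6 53 9C 87

Derivation:
After char 0 ('B'=1): chars_in_quartet=1 acc=0x1 bytes_emitted=0
After char 1 ('d'=29): chars_in_quartet=2 acc=0x5D bytes_emitted=0
After char 2 ('Z'=25): chars_in_quartet=3 acc=0x1759 bytes_emitted=0
After char 3 ('T'=19): chars_in_quartet=4 acc=0x5D653 -> emit 05 D6 53, reset; bytes_emitted=3
After char 4 ('n'=39): chars_in_quartet=1 acc=0x27 bytes_emitted=3
After char 5 ('I'=8): chars_in_quartet=2 acc=0x9C8 bytes_emitted=3
After char 6 ('c'=28): chars_in_quartet=3 acc=0x2721C bytes_emitted=3
Padding '=': partial quartet acc=0x2721C -> emit 9C 87; bytes_emitted=5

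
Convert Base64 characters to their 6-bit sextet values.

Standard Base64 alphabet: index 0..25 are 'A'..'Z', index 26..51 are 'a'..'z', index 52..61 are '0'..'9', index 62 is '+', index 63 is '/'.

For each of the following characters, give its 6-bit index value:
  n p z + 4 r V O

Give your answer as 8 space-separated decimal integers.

'n': a..z range, 26 + ord('n') − ord('a') = 39
'p': a..z range, 26 + ord('p') − ord('a') = 41
'z': a..z range, 26 + ord('z') − ord('a') = 51
'+': index 62
'4': 0..9 range, 52 + ord('4') − ord('0') = 56
'r': a..z range, 26 + ord('r') − ord('a') = 43
'V': A..Z range, ord('V') − ord('A') = 21
'O': A..Z range, ord('O') − ord('A') = 14

Answer: 39 41 51 62 56 43 21 14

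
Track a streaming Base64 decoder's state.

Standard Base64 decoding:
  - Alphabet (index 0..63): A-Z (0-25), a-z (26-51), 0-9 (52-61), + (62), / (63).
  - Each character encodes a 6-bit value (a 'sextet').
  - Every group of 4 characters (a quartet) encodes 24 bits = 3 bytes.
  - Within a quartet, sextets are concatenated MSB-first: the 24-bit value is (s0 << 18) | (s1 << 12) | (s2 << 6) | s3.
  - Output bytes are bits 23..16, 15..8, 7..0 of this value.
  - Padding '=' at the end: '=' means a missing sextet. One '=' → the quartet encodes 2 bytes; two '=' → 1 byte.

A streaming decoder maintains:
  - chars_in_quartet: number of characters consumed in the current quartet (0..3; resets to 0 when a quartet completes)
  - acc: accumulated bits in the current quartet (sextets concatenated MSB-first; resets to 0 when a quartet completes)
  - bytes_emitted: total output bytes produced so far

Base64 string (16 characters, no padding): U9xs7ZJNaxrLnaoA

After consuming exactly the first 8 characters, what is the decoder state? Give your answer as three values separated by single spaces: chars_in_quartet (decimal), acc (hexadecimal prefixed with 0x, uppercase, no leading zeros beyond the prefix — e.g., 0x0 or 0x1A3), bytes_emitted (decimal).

Answer: 0 0x0 6

Derivation:
After char 0 ('U'=20): chars_in_quartet=1 acc=0x14 bytes_emitted=0
After char 1 ('9'=61): chars_in_quartet=2 acc=0x53D bytes_emitted=0
After char 2 ('x'=49): chars_in_quartet=3 acc=0x14F71 bytes_emitted=0
After char 3 ('s'=44): chars_in_quartet=4 acc=0x53DC6C -> emit 53 DC 6C, reset; bytes_emitted=3
After char 4 ('7'=59): chars_in_quartet=1 acc=0x3B bytes_emitted=3
After char 5 ('Z'=25): chars_in_quartet=2 acc=0xED9 bytes_emitted=3
After char 6 ('J'=9): chars_in_quartet=3 acc=0x3B649 bytes_emitted=3
After char 7 ('N'=13): chars_in_quartet=4 acc=0xED924D -> emit ED 92 4D, reset; bytes_emitted=6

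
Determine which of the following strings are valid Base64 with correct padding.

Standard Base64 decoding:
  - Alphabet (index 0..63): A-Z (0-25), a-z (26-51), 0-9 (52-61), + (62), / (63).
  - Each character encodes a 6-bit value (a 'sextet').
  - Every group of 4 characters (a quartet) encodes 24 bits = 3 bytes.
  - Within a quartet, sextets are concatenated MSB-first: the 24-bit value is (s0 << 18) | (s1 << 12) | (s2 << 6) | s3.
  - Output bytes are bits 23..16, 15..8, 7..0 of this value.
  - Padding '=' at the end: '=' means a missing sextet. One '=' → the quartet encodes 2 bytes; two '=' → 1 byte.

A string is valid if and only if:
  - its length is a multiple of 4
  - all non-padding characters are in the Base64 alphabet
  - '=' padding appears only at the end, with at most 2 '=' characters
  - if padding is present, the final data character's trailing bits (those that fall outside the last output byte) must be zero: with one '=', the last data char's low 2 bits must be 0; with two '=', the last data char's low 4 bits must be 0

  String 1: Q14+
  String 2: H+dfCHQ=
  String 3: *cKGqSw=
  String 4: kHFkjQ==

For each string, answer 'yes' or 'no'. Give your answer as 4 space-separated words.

String 1: 'Q14+' → valid
String 2: 'H+dfCHQ=' → valid
String 3: '*cKGqSw=' → invalid (bad char(s): ['*'])
String 4: 'kHFkjQ==' → valid

Answer: yes yes no yes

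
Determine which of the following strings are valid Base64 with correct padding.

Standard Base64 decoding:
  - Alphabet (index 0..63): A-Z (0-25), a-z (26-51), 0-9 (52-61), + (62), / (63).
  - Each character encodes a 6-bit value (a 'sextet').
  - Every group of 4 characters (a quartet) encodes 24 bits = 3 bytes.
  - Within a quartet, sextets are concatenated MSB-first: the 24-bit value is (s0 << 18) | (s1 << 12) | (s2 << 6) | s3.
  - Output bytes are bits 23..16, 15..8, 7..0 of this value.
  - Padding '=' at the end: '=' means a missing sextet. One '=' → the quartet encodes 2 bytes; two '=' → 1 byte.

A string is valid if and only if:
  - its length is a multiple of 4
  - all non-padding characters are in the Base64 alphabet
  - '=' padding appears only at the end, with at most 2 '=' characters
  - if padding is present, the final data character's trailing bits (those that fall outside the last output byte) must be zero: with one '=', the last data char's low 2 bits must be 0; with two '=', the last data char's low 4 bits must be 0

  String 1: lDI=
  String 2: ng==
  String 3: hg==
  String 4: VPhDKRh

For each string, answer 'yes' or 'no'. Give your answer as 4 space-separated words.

Answer: yes yes yes no

Derivation:
String 1: 'lDI=' → valid
String 2: 'ng==' → valid
String 3: 'hg==' → valid
String 4: 'VPhDKRh' → invalid (len=7 not mult of 4)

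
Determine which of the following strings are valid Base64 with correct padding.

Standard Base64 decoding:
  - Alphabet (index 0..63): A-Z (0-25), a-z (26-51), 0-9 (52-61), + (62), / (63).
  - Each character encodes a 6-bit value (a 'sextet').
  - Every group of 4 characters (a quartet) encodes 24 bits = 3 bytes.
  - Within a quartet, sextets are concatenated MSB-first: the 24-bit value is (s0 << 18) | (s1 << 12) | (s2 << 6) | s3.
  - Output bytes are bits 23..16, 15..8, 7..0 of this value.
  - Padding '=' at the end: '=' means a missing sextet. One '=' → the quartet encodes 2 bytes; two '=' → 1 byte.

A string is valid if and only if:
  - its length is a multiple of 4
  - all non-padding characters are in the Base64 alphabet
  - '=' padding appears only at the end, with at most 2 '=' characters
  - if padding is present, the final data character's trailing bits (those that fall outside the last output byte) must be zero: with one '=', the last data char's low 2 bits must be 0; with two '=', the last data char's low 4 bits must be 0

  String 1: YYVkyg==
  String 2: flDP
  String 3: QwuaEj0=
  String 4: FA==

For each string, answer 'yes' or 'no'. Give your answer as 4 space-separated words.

String 1: 'YYVkyg==' → valid
String 2: 'flDP' → valid
String 3: 'QwuaEj0=' → valid
String 4: 'FA==' → valid

Answer: yes yes yes yes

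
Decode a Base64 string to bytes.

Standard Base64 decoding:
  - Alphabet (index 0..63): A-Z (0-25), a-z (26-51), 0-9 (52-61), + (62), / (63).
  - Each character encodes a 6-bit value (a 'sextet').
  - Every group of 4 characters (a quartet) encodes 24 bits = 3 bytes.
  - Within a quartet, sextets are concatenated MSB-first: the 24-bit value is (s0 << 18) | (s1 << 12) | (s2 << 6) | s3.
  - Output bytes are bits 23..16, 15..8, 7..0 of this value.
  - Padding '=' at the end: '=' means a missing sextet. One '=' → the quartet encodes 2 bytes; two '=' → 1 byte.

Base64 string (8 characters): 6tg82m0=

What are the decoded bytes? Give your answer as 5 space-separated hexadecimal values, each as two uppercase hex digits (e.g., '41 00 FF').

After char 0 ('6'=58): chars_in_quartet=1 acc=0x3A bytes_emitted=0
After char 1 ('t'=45): chars_in_quartet=2 acc=0xEAD bytes_emitted=0
After char 2 ('g'=32): chars_in_quartet=3 acc=0x3AB60 bytes_emitted=0
After char 3 ('8'=60): chars_in_quartet=4 acc=0xEAD83C -> emit EA D8 3C, reset; bytes_emitted=3
After char 4 ('2'=54): chars_in_quartet=1 acc=0x36 bytes_emitted=3
After char 5 ('m'=38): chars_in_quartet=2 acc=0xDA6 bytes_emitted=3
After char 6 ('0'=52): chars_in_quartet=3 acc=0x369B4 bytes_emitted=3
Padding '=': partial quartet acc=0x369B4 -> emit DA 6D; bytes_emitted=5

Answer: EA D8 3C DA 6D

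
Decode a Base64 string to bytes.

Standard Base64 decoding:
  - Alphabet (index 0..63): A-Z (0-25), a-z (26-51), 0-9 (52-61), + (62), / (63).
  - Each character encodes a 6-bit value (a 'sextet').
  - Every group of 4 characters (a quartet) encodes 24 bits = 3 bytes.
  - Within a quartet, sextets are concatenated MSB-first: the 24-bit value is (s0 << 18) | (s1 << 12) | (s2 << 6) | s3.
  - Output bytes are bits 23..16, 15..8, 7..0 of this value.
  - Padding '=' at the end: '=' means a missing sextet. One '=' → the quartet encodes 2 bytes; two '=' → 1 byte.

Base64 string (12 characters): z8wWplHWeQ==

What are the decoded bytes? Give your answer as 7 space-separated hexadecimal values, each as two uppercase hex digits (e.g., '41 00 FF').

Answer: CF CC 16 A6 51 D6 79

Derivation:
After char 0 ('z'=51): chars_in_quartet=1 acc=0x33 bytes_emitted=0
After char 1 ('8'=60): chars_in_quartet=2 acc=0xCFC bytes_emitted=0
After char 2 ('w'=48): chars_in_quartet=3 acc=0x33F30 bytes_emitted=0
After char 3 ('W'=22): chars_in_quartet=4 acc=0xCFCC16 -> emit CF CC 16, reset; bytes_emitted=3
After char 4 ('p'=41): chars_in_quartet=1 acc=0x29 bytes_emitted=3
After char 5 ('l'=37): chars_in_quartet=2 acc=0xA65 bytes_emitted=3
After char 6 ('H'=7): chars_in_quartet=3 acc=0x29947 bytes_emitted=3
After char 7 ('W'=22): chars_in_quartet=4 acc=0xA651D6 -> emit A6 51 D6, reset; bytes_emitted=6
After char 8 ('e'=30): chars_in_quartet=1 acc=0x1E bytes_emitted=6
After char 9 ('Q'=16): chars_in_quartet=2 acc=0x790 bytes_emitted=6
Padding '==': partial quartet acc=0x790 -> emit 79; bytes_emitted=7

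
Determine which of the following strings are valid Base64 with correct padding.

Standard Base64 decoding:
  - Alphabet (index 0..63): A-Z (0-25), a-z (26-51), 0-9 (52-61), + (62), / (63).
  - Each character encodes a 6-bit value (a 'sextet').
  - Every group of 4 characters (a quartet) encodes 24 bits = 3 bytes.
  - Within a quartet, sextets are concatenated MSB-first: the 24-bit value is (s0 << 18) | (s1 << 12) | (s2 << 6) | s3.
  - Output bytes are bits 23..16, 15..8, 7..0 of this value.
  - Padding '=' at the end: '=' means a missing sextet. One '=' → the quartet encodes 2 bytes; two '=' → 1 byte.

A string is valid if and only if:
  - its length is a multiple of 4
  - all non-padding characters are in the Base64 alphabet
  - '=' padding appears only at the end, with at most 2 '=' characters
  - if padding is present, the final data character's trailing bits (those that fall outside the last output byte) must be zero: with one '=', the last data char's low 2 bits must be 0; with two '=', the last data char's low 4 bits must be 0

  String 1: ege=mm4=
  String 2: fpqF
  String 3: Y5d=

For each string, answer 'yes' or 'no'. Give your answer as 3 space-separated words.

Answer: no yes no

Derivation:
String 1: 'ege=mm4=' → invalid (bad char(s): ['=']; '=' in middle)
String 2: 'fpqF' → valid
String 3: 'Y5d=' → invalid (bad trailing bits)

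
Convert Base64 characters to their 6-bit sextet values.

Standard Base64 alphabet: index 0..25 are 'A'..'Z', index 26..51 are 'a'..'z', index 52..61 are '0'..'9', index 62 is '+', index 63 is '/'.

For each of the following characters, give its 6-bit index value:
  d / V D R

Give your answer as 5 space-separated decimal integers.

'd': a..z range, 26 + ord('d') − ord('a') = 29
'/': index 63
'V': A..Z range, ord('V') − ord('A') = 21
'D': A..Z range, ord('D') − ord('A') = 3
'R': A..Z range, ord('R') − ord('A') = 17

Answer: 29 63 21 3 17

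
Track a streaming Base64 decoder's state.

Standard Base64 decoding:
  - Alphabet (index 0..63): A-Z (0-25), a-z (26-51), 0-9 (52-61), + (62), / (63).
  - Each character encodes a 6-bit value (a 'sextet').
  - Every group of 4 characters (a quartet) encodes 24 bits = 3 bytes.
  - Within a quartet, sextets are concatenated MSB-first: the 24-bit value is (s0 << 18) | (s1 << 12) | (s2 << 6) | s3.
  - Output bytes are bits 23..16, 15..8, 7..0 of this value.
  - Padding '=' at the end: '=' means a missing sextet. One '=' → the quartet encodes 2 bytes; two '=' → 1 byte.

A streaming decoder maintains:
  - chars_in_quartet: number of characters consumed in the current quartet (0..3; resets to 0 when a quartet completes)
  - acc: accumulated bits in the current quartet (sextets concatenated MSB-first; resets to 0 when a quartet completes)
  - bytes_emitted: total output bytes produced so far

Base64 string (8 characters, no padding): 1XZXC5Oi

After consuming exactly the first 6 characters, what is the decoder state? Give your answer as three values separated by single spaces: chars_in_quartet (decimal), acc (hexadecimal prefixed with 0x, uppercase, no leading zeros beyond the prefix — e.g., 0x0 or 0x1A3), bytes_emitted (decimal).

Answer: 2 0xB9 3

Derivation:
After char 0 ('1'=53): chars_in_quartet=1 acc=0x35 bytes_emitted=0
After char 1 ('X'=23): chars_in_quartet=2 acc=0xD57 bytes_emitted=0
After char 2 ('Z'=25): chars_in_quartet=3 acc=0x355D9 bytes_emitted=0
After char 3 ('X'=23): chars_in_quartet=4 acc=0xD57657 -> emit D5 76 57, reset; bytes_emitted=3
After char 4 ('C'=2): chars_in_quartet=1 acc=0x2 bytes_emitted=3
After char 5 ('5'=57): chars_in_quartet=2 acc=0xB9 bytes_emitted=3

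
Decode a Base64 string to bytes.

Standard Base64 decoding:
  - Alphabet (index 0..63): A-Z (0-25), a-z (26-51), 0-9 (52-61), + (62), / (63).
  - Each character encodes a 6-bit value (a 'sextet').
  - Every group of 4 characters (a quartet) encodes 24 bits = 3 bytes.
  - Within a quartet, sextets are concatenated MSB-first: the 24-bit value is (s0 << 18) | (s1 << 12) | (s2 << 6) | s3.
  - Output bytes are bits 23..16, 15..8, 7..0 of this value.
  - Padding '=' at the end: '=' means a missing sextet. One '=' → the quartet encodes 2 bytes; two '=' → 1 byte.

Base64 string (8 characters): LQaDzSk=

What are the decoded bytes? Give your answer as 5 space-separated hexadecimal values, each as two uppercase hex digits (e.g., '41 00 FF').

Answer: 2D 06 83 CD 29

Derivation:
After char 0 ('L'=11): chars_in_quartet=1 acc=0xB bytes_emitted=0
After char 1 ('Q'=16): chars_in_quartet=2 acc=0x2D0 bytes_emitted=0
After char 2 ('a'=26): chars_in_quartet=3 acc=0xB41A bytes_emitted=0
After char 3 ('D'=3): chars_in_quartet=4 acc=0x2D0683 -> emit 2D 06 83, reset; bytes_emitted=3
After char 4 ('z'=51): chars_in_quartet=1 acc=0x33 bytes_emitted=3
After char 5 ('S'=18): chars_in_quartet=2 acc=0xCD2 bytes_emitted=3
After char 6 ('k'=36): chars_in_quartet=3 acc=0x334A4 bytes_emitted=3
Padding '=': partial quartet acc=0x334A4 -> emit CD 29; bytes_emitted=5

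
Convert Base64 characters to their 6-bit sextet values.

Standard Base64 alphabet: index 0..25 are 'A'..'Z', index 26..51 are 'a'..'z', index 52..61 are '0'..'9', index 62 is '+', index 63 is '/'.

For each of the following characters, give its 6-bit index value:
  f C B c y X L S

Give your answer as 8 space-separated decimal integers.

Answer: 31 2 1 28 50 23 11 18

Derivation:
'f': a..z range, 26 + ord('f') − ord('a') = 31
'C': A..Z range, ord('C') − ord('A') = 2
'B': A..Z range, ord('B') − ord('A') = 1
'c': a..z range, 26 + ord('c') − ord('a') = 28
'y': a..z range, 26 + ord('y') − ord('a') = 50
'X': A..Z range, ord('X') − ord('A') = 23
'L': A..Z range, ord('L') − ord('A') = 11
'S': A..Z range, ord('S') − ord('A') = 18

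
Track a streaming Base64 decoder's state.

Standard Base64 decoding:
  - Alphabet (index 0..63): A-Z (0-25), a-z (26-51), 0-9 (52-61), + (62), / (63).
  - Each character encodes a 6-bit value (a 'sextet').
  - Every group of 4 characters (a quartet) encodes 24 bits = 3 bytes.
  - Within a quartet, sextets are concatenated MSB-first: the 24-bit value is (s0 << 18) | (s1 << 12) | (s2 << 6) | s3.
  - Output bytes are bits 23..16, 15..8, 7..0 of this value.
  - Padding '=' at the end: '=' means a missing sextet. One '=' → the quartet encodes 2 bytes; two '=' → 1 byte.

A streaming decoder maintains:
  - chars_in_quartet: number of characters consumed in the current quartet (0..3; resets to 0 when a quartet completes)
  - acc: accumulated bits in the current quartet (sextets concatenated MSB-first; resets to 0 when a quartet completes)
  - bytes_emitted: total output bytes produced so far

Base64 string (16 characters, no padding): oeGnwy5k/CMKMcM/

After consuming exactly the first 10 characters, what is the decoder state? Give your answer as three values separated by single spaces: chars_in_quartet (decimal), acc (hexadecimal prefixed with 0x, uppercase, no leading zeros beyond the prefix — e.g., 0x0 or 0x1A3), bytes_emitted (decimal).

After char 0 ('o'=40): chars_in_quartet=1 acc=0x28 bytes_emitted=0
After char 1 ('e'=30): chars_in_quartet=2 acc=0xA1E bytes_emitted=0
After char 2 ('G'=6): chars_in_quartet=3 acc=0x28786 bytes_emitted=0
After char 3 ('n'=39): chars_in_quartet=4 acc=0xA1E1A7 -> emit A1 E1 A7, reset; bytes_emitted=3
After char 4 ('w'=48): chars_in_quartet=1 acc=0x30 bytes_emitted=3
After char 5 ('y'=50): chars_in_quartet=2 acc=0xC32 bytes_emitted=3
After char 6 ('5'=57): chars_in_quartet=3 acc=0x30CB9 bytes_emitted=3
After char 7 ('k'=36): chars_in_quartet=4 acc=0xC32E64 -> emit C3 2E 64, reset; bytes_emitted=6
After char 8 ('/'=63): chars_in_quartet=1 acc=0x3F bytes_emitted=6
After char 9 ('C'=2): chars_in_quartet=2 acc=0xFC2 bytes_emitted=6

Answer: 2 0xFC2 6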